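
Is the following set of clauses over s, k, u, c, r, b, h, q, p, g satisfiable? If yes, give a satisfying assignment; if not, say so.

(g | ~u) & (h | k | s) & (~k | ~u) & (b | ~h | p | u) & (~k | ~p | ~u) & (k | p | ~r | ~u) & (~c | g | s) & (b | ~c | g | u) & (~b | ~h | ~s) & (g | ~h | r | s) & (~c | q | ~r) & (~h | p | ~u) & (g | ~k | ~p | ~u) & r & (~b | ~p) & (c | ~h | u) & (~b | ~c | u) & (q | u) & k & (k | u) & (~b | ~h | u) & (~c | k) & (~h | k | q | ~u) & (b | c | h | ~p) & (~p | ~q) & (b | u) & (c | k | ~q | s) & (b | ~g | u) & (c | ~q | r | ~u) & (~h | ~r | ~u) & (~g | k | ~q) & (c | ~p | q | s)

s=F, k=T, u=F, c=F, r=T, b=T, h=F, q=T, p=F, g=F

Unit clause (r) forces r = True.
Unit clause (k) forces k = True.
In (~k | ~u) only ~u is left, so u = False.
In (q | u) only q is left, so q = True.
In (~p | ~q) only ~p is left, so p = False.
In (b | u) only b is left, so b = True.
In (~b | ~c | u) only ~c is left, so c = False.
In (~b | ~h | u) only ~h is left, so h = False.
Set s = False.
Set g = False.
All clauses satisfied.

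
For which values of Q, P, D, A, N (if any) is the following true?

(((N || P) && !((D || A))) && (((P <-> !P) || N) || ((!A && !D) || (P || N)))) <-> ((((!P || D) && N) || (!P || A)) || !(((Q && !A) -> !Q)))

Q = False, P = False, D = False, A = False, N = True

  (((N || P) && !((D || A))) && (((P <-> !P) || N) || ((!A && !D) || (P || N)))) <-> ((((!P || D) && N) || (!P || A)) || !(((Q && !A) -> !Q))) = True
    ((N || P) && !((D || A))) && (((P <-> !P) || N) || ((!A && !D) || (P || N))) = True
      (N || P) && !((D || A)) = True
        N || P = True
        !((D || A)) = True
          D || A = False
      ((P <-> !P) || N) || ((!A && !D) || (P || N)) = True
        (P <-> !P) || N = True
          P <-> !P = False
            !P = True
        (!A && !D) || (P || N) = True
          !A && !D = True
            !A = True
            !D = True
          P || N = True
    (((!P || D) && N) || (!P || A)) || !(((Q && !A) -> !Q)) = True
      ((!P || D) && N) || (!P || A) = True
        (!P || D) && N = True
          !P || D = True
            !P = True
        !P || A = True
          !P = True
      !(((Q && !A) -> !Q)) = False
        (Q && !A) -> !Q = True
          Q && !A = False
            !A = True
          !Q = True
The formula evaluates to True.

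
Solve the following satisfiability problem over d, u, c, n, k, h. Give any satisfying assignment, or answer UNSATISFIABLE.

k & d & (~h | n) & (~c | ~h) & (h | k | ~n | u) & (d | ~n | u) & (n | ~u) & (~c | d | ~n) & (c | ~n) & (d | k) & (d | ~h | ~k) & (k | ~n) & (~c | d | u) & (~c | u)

d = True, u = True, c = True, n = True, k = True, h = False

Unit clause (k) forces k = True.
Unit clause (d) forces d = True.
Set u = True.
  then (n | ~u) forces n = True.
  then (c | ~n) forces c = True.
  then (~c | ~h) forces h = False.
All clauses satisfied.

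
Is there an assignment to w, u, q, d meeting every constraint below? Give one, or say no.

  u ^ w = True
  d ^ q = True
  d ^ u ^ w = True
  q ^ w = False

w: True; u: False; q: True; d: False

u ^ w = F ^ T = True ✓
d ^ q = F ^ T = True ✓
d ^ u ^ w = F ^ F ^ T = True ✓
q ^ w = T ^ T = False ✓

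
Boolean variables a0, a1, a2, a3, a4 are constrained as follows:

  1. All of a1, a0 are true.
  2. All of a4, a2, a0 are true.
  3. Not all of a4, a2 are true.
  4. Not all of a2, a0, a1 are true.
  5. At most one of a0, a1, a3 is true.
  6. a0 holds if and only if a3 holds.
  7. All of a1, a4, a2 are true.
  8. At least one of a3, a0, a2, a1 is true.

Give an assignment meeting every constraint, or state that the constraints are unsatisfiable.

Case a0 = True:
  (1) forces a1 = True.
  Constraint (5) is violated (a0=T, a1=T) — contradiction.
Case a0 = False:
  Constraint (1) is violated (a0=F) — contradiction.
Both cases fail — unsatisfiable.

Unsatisfiable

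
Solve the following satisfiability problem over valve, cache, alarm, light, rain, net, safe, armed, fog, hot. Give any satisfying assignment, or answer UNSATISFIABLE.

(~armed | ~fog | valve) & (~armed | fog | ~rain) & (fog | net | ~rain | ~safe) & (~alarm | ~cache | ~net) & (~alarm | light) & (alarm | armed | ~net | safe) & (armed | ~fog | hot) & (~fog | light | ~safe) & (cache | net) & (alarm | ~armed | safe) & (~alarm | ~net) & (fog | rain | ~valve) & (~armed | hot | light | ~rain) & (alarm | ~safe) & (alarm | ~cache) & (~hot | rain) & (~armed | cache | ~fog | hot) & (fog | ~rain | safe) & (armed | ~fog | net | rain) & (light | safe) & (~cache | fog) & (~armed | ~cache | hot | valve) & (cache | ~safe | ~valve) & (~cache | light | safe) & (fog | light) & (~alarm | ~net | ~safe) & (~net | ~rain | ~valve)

Set valve = True.
Set cache = True.
  then (alarm | ~cache) forces alarm = True.
  then (~cache | fog) forces fog = True.
  then (~alarm | ~cache | ~net) forces net = False.
  then (~alarm | light) forces light = True.
Set rain = True.
Set safe = False.
Set armed = False.
  then (armed | ~fog | hot) forces hot = True.
All clauses satisfied.

valve = True; cache = True; alarm = True; light = True; rain = True; net = False; safe = False; armed = False; fog = True; hot = True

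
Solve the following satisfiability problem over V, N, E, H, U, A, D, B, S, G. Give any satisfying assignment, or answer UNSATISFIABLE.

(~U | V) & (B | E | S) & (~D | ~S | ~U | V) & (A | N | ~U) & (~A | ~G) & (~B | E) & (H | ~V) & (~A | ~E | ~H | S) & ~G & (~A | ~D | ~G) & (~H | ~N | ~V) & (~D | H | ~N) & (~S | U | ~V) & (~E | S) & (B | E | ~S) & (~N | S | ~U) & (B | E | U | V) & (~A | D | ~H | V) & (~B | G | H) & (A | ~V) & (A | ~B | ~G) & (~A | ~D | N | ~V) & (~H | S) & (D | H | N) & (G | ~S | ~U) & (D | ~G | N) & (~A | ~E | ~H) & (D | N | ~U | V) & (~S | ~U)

V=F, N=T, E=T, H=F, U=F, A=T, D=F, B=F, S=T, G=F

Unit clause (~G) forces G = False.
Set V = False.
  then (~U | V) forces U = False.
Set N = True.
Try E = False:
  (~B | E) forces B = False.
  clause (B | E | U | V) is falsified — backtrack.
So E = True.
  then (~E | S) forces S = True.
Set H = False.
  then (~D | H | ~N) forces D = False.
  then (~B | G | H) forces B = False.
Set A = True.
All clauses satisfied.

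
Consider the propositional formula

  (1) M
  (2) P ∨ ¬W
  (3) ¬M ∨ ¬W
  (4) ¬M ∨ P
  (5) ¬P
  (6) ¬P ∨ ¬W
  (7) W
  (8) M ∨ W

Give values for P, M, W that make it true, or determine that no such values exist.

Unsatisfiable

Case P = True:
  Clause (¬P) is falsified — contradiction.
Case P = False:
  (M) forces M = True.
  Clause (¬M ∨ P) is falsified — contradiction.
Both cases fail, so the formula is unsatisfiable.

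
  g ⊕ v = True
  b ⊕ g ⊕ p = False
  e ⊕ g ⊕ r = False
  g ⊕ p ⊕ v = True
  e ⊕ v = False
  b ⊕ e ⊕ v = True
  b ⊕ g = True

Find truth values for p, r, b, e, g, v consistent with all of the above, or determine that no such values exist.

The formula is unsatisfiable.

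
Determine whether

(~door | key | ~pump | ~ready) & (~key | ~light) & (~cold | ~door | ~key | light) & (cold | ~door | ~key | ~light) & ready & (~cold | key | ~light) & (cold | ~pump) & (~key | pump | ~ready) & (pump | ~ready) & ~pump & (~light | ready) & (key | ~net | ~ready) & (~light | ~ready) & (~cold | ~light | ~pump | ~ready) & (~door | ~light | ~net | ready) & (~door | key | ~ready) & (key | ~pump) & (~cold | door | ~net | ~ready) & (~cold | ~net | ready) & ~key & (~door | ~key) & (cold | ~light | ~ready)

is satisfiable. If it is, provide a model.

Case ready = True:
  (pump | ~ready) forces pump = True.
  Clause (~pump) is falsified — contradiction.
Case ready = False:
  Clause (ready) is falsified — contradiction.
Both cases fail, so the formula is unsatisfiable.

UNSATISFIABLE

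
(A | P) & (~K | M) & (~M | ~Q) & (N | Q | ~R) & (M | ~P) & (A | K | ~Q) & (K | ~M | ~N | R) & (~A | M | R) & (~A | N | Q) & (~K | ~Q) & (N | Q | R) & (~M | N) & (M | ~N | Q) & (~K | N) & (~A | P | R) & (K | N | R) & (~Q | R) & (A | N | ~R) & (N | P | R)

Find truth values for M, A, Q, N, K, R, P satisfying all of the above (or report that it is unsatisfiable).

M=T; A=T; Q=F; N=T; K=F; R=T; P=F

Set M = True.
  then (~M | ~Q) forces Q = False.
  then (~M | N) forces N = True.
Set A = True.
Set K = False.
  then (K | ~M | ~N | R) forces R = True.
Set P = False.
All clauses satisfied.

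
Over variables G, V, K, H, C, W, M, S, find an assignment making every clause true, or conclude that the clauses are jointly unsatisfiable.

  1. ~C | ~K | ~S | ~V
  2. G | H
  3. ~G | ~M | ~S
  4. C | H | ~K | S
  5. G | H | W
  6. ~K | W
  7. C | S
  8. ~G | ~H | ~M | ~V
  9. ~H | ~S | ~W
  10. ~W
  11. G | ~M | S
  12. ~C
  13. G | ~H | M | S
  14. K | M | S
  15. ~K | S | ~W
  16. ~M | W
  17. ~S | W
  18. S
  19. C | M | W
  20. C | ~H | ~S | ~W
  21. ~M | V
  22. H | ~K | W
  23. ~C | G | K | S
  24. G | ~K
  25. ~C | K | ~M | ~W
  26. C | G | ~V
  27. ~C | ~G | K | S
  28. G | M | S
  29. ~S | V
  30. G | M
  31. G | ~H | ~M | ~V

No satisfying assignment exists.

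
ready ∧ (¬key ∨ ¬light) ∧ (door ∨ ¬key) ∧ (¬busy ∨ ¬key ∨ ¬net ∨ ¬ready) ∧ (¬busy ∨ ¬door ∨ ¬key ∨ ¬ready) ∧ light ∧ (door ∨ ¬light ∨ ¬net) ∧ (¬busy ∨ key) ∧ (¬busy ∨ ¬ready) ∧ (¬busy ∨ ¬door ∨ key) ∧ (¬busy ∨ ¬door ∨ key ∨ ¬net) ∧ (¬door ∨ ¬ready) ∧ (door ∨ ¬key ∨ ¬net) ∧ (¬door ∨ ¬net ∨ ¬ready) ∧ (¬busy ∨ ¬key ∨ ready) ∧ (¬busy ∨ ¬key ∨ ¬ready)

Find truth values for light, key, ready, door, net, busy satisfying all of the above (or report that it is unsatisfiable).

light = True; key = False; ready = True; door = False; net = False; busy = False

Unit clause (ready) forces ready = True.
Unit clause (light) forces light = True.
In (¬busy ∨ ¬ready) only ¬busy is left, so busy = False.
In (¬door ∨ ¬ready) only ¬door is left, so door = False.
In (¬key ∨ ¬light) only ¬key is left, so key = False.
In (door ∨ ¬light ∨ ¬net) only ¬net is left, so net = False.
All clauses satisfied.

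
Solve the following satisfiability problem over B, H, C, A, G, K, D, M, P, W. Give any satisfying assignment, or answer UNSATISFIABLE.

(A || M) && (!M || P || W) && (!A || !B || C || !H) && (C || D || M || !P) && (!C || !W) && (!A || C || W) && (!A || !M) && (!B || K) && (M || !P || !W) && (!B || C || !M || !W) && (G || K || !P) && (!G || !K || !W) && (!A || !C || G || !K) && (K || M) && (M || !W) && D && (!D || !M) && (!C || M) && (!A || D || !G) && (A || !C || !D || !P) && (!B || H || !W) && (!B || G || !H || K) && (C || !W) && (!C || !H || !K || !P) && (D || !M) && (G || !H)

Case D = True:
  (!D || !M) forces M = False.
  (A || M) forces A = True.
  (K || M) forces K = True.
  (M || !W) forces W = False.
  (!A || C || W) forces C = True.
  Clause (!C || M) is falsified — contradiction.
Case D = False:
  Clause (D) is falsified — contradiction.
Both cases fail, so the formula is unsatisfiable.

UNSATISFIABLE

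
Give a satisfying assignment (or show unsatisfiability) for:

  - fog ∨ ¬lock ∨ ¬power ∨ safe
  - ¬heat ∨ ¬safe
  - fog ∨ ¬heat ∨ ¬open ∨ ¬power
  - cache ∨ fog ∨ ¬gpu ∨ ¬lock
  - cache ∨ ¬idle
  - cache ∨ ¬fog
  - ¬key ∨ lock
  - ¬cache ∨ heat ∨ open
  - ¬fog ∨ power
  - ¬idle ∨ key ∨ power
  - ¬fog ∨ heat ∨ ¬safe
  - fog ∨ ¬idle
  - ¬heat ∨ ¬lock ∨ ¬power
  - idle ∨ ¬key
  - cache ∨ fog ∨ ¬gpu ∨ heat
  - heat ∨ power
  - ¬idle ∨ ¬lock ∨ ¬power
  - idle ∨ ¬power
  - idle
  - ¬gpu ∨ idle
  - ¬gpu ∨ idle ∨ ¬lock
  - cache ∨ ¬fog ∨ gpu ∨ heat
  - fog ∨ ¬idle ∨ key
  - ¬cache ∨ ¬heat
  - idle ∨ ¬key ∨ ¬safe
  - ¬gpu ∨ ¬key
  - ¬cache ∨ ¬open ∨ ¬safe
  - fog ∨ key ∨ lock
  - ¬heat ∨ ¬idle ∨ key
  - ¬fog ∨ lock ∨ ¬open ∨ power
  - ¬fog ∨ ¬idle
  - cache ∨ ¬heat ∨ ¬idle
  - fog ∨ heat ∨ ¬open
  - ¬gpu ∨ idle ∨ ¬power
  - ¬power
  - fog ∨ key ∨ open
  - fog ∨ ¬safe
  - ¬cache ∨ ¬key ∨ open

Case power = True:
  Clause (¬power) is falsified — contradiction.
Case power = False:
  (¬fog ∨ power) forces fog = False.
  (fog ∨ ¬idle) forces idle = False.
  Clause (idle) is falsified — contradiction.
Both cases fail, so the formula is unsatisfiable.

No satisfying assignment exists.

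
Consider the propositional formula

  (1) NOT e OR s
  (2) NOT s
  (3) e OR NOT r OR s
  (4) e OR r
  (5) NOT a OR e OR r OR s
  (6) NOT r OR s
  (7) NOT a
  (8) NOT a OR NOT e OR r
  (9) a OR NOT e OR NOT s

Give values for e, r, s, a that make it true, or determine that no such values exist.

Case s = True:
  Clause (NOT s) is falsified — contradiction.
Case s = False:
  (NOT e OR s) forces e = False.
  (e OR NOT r OR s) forces r = False.
  Clause (e OR r) is falsified — contradiction.
Both cases fail, so the formula is unsatisfiable.

UNSATISFIABLE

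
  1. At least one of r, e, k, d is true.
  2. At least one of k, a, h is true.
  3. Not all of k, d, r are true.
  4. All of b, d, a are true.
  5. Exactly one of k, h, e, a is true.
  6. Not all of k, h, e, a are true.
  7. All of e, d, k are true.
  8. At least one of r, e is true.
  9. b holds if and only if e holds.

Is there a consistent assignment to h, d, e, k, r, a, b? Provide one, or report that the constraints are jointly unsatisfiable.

UNSATISFIABLE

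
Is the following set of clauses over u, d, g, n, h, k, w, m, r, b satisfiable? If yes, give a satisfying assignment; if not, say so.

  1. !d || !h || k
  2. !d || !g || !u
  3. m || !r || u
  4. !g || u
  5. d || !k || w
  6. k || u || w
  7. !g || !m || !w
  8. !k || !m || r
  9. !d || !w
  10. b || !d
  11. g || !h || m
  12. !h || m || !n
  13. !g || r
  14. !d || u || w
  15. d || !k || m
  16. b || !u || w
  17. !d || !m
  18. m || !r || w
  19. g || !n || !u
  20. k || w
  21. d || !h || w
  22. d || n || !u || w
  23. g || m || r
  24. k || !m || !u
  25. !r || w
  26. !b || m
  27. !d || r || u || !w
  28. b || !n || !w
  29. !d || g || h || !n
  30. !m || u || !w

u=T, d=F, g=F, n=F, h=F, k=T, w=T, m=T, r=T, b=T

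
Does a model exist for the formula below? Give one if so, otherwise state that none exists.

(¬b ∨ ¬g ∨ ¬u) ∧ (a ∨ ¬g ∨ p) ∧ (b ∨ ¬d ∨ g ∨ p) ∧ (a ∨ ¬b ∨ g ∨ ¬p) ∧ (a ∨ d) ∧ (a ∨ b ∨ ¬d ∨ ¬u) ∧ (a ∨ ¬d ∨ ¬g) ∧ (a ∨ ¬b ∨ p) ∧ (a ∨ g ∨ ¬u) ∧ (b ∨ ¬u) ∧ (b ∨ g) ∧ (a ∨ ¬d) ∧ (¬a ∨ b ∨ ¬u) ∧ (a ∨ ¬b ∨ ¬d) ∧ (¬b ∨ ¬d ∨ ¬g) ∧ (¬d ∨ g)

a: True; d: True; g: True; u: False; p: False; b: False

Try a = False:
  (a ∨ d) forces d = True.
  clause (a ∨ ¬d) is falsified — backtrack.
So a = True.
Set d = True.
  then (¬d ∨ g) forces g = True.
  then (¬b ∨ ¬d ∨ ¬g) forces b = False.
  then (b ∨ ¬u) forces u = False.
Set p = False.
All clauses satisfied.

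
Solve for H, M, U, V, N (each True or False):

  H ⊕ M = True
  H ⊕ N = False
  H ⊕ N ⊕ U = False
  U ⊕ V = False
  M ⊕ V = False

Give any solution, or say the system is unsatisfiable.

H=T, M=F, U=F, V=F, N=T

H ⊕ M = T ⊕ F = True ✓
H ⊕ N = T ⊕ T = False ✓
H ⊕ N ⊕ U = T ⊕ T ⊕ F = False ✓
U ⊕ V = F ⊕ F = False ✓
M ⊕ V = F ⊕ F = False ✓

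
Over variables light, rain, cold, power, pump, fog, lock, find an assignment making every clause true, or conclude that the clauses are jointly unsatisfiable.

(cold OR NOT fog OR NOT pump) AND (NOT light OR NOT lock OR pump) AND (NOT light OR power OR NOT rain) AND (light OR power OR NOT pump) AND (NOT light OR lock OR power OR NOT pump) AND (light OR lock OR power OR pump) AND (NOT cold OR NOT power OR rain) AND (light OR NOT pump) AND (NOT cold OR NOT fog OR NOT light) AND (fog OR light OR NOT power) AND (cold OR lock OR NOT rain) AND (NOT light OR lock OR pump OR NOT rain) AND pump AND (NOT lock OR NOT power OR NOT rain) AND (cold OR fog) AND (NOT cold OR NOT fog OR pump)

Unit clause (pump) forces pump = True.
In (light OR NOT pump) only light is left, so light = True.
Set rain = True.
  then (NOT light OR power OR NOT rain) forces power = True.
  then (NOT lock OR NOT power OR NOT rain) forces lock = False.
  then (cold OR lock OR NOT rain) forces cold = True.
  then (NOT cold OR NOT fog OR NOT light) forces fog = False.
All clauses satisfied.

light = True, rain = True, cold = True, power = True, pump = True, fog = False, lock = False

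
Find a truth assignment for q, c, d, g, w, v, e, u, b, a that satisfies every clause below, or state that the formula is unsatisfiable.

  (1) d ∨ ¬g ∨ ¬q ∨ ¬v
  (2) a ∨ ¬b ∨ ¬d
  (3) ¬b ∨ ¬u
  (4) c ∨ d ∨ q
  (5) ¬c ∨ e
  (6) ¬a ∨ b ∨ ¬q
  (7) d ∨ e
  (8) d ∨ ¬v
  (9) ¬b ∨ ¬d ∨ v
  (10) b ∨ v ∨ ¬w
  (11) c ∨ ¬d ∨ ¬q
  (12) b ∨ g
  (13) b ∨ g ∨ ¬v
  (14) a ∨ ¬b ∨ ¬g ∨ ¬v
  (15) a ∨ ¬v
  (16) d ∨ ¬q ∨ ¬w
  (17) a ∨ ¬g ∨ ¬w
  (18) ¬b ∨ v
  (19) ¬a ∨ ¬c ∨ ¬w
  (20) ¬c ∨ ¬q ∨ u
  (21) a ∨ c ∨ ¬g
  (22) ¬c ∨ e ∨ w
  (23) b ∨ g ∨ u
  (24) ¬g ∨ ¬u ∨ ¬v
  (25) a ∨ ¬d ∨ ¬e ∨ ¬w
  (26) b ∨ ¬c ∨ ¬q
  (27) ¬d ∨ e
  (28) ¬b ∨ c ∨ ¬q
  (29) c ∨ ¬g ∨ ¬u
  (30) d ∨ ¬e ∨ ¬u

q=F, c=F, d=T, g=T, w=F, v=F, e=T, u=F, b=F, a=T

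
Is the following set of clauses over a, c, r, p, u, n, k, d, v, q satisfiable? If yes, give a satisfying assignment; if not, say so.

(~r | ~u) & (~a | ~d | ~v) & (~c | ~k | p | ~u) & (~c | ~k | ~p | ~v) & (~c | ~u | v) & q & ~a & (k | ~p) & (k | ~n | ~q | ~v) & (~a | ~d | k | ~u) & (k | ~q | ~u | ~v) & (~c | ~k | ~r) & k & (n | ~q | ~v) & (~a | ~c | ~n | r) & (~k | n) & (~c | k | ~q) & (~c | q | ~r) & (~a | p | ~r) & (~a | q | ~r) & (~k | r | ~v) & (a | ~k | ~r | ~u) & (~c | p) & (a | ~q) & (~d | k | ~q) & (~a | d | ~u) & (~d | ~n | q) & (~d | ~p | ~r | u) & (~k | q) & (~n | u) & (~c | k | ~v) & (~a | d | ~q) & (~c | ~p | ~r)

The formula is unsatisfiable.

Case a = True:
  Clause (~a) is falsified — contradiction.
Case a = False:
  (q) forces q = True.
  Clause (a | ~q) is falsified — contradiction.
Both cases fail, so the formula is unsatisfiable.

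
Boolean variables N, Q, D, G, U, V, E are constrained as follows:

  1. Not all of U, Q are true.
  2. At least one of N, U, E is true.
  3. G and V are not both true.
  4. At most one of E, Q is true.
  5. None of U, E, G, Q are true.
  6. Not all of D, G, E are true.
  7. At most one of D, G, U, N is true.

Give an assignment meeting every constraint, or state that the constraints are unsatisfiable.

N = True, Q = False, D = False, G = False, U = False, V = True, E = False

  (1) {U, Q}: 0/2 true — not all ✓
  (2) {N, U, E}: 1 true — at least one ✓
  (3) G=F, V=T — not both ✓
  (4) {E, Q}: 0 true — at most one ✓
  (5) {U, E, G, Q}: 0 true — none ✓
  (6) {D, G, E}: 0/3 true — not all ✓
  (7) {D, G, U, N}: 1 true — at most one ✓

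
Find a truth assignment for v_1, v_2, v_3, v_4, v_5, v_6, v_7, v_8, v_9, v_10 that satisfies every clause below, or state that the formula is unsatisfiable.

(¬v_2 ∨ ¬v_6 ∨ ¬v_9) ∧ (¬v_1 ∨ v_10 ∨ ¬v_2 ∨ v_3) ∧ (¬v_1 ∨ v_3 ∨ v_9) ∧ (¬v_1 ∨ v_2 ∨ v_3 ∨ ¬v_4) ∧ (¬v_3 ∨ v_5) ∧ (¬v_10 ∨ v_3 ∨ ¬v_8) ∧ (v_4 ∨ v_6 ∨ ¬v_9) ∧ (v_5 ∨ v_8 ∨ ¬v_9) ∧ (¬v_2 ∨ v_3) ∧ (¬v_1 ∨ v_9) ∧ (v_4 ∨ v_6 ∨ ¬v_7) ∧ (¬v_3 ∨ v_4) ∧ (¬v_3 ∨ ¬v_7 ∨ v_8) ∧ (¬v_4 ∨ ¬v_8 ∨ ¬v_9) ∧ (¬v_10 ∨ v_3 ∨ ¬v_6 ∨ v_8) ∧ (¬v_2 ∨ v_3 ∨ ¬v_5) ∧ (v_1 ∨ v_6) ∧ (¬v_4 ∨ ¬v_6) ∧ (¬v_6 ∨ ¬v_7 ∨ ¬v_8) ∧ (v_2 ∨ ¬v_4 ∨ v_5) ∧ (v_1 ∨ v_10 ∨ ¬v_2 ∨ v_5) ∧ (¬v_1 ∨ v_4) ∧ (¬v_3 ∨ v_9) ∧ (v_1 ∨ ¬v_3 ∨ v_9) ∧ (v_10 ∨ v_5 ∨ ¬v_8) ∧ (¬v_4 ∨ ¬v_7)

Set v_1 = True.
  then (¬v_1 ∨ v_9) forces v_9 = True.
  then (¬v_1 ∨ v_4) forces v_4 = True.
  then (¬v_4 ∨ ¬v_7) forces v_7 = False.
  then (¬v_4 ∨ ¬v_8 ∨ ¬v_9) forces v_8 = False.
  then (¬v_4 ∨ ¬v_6) forces v_6 = False.
  then (v_5 ∨ v_8 ∨ ¬v_9) forces v_5 = True.
Set v_2 = True.
  then (¬v_2 ∨ v_3) forces v_3 = True.
Set v_10 = False.
All clauses satisfied.

v_1 = True; v_2 = True; v_3 = True; v_4 = True; v_5 = True; v_6 = False; v_7 = False; v_8 = False; v_9 = True; v_10 = False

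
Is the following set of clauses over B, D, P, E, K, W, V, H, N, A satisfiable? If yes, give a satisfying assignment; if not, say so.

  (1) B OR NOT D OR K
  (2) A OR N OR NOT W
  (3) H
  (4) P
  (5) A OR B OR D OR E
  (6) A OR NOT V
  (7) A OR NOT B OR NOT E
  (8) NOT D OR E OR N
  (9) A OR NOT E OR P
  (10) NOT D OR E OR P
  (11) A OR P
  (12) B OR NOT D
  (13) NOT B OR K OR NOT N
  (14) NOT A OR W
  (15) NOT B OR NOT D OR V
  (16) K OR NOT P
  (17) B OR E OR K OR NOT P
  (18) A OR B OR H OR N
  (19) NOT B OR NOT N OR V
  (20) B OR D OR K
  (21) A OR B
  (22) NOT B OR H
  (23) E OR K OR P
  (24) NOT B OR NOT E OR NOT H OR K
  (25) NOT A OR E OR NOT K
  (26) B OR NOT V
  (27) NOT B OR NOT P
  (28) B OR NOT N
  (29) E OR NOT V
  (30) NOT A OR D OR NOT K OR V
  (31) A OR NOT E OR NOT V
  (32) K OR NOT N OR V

Case P = True:
  (H) forces H = True.
  (K OR NOT P) forces K = True.
  (NOT B OR NOT P) forces B = False.
  (B OR NOT D) forces D = False.
  (A OR B) forces A = True.
  (NOT A OR W) forces W = True.
  (NOT A OR E OR NOT K) forces E = True.
  (B OR NOT V) forces V = False.
  Clause (NOT A OR D OR NOT K OR V) is falsified — contradiction.
Case P = False:
  Clause (P) is falsified — contradiction.
Both cases fail, so the formula is unsatisfiable.

No satisfying assignment exists.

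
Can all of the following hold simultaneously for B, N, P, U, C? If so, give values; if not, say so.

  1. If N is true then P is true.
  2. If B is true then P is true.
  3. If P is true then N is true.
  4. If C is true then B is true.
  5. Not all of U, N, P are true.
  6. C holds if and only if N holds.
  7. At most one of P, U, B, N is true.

B: False, N: False, P: False, U: True, C: False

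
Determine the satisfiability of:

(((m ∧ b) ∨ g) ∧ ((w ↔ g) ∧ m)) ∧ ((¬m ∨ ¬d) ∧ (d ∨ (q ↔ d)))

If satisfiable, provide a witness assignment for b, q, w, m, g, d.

b=T, q=F, w=T, m=T, g=T, d=F

  ((m ∧ b) ∨ g) ∧ ((w ↔ g) ∧ m) = True
    (m ∧ b) ∨ g = True
      m ∧ b = True
    (w ↔ g) ∧ m = True
      w ↔ g = True
  (¬m ∨ ¬d) ∧ (d ∨ (q ↔ d)) = True
    ¬m ∨ ¬d = True
      ¬m = False
      ¬d = True
    d ∨ (q ↔ d) = True
      q ↔ d = True
Both conjuncts True, so the formula holds.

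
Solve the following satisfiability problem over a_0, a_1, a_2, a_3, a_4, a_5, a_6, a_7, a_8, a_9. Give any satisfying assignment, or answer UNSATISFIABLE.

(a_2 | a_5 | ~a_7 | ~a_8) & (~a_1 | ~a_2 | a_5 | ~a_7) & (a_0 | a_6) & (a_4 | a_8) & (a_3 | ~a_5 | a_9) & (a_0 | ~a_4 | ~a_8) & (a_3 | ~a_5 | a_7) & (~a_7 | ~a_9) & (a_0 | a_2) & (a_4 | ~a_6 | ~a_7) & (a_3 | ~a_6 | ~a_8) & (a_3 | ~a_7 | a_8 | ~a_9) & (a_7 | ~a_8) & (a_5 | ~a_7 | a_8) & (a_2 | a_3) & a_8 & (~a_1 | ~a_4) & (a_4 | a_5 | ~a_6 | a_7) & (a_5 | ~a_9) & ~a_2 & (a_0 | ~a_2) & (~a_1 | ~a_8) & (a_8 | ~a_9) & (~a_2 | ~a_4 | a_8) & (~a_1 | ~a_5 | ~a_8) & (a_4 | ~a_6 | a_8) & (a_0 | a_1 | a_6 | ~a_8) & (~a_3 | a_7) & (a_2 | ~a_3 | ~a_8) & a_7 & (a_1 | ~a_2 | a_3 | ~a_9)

Unsatisfiable

Case a_2 = True:
  Clause (~a_2) is falsified — contradiction.
Case a_2 = False:
  (a_0 | a_2) forces a_0 = True.
  (a_2 | a_3) forces a_3 = True.
  (a_8) forces a_8 = True.
  Clause (a_2 | ~a_3 | ~a_8) is falsified — contradiction.
Both cases fail, so the formula is unsatisfiable.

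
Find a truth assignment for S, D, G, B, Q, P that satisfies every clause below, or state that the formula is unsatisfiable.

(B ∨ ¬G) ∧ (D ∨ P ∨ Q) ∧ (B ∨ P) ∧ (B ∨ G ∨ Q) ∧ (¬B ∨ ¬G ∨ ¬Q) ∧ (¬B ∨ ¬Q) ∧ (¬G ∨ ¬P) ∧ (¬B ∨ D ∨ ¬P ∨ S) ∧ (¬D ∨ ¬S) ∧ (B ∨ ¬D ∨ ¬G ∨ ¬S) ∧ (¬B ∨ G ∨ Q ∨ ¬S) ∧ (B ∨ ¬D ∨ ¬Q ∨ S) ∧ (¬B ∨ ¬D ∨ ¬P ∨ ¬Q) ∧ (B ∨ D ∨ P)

S = False; D = False; G = False; B = False; Q = True; P = True

Set S = False.
Set D = False.
Try G = True:
  (B ∨ ¬G) forces B = True.
  (¬B ∨ ¬G ∨ ¬Q) forces Q = False.
  (D ∨ P ∨ Q) forces P = True.
  clause (¬G ∨ ¬P) is falsified — backtrack.
So G = False.
Set B = False.
  then (B ∨ P) forces P = True.
  then (B ∨ G ∨ Q) forces Q = True.
All clauses satisfied.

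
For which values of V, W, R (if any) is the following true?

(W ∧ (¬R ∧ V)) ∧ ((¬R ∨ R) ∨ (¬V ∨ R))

V: True; W: True; R: False

  W ∧ (¬R ∧ V) = True
    ¬R ∧ V = True
      ¬R = True
  (¬R ∨ R) ∨ (¬V ∨ R) = True
    ¬R ∨ R = True
      ¬R = True
    ¬V ∨ R = False
      ¬V = False
Both conjuncts True, so the formula holds.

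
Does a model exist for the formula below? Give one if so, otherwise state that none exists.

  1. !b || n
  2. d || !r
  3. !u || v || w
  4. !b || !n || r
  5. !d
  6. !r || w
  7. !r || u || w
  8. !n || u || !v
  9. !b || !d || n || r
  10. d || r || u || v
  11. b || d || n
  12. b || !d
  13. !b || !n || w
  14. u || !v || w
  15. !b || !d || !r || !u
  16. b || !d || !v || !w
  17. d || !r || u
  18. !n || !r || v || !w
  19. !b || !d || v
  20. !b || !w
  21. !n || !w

v = True; w = False; n = True; d = False; b = False; r = False; u = True

Unit clause (!d) forces d = False.
In (d || !r) only !r is left, so r = False.
Set v = True.
Try w = True:
  (!b || !w) forces b = False.
  (b || d || n) forces n = True.
  clause (!n || !w) is falsified — backtrack.
So w = False.
  then (u || !v || w) forces u = True.
Set n = True.
  then (!b || !n || r) forces b = False.
All clauses satisfied.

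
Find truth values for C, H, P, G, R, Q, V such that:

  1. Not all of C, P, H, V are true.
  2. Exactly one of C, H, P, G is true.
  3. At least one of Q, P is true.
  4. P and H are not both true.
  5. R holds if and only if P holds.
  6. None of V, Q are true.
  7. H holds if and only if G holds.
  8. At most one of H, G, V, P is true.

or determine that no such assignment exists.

C: False; H: False; P: True; G: False; R: True; Q: False; V: False

  (1) {C, P, H, V}: 1/4 true — not all ✓
  (2) {C, H, P, G}: 1 true — exactly one ✓
  (3) {Q, P}: 1 true — at least one ✓
  (4) P=T, H=F — not both ✓
  (5) R=T, P=T — same ✓
  (6) {V, Q}: 0 true — none ✓
  (7) H=F, G=F — same ✓
  (8) {H, G, V, P}: 1 true — at most one ✓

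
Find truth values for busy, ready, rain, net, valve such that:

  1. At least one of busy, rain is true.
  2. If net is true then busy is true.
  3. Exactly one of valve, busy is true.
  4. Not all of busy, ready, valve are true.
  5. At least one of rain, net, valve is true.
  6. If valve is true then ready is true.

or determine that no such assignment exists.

busy: True, ready: True, rain: False, net: True, valve: False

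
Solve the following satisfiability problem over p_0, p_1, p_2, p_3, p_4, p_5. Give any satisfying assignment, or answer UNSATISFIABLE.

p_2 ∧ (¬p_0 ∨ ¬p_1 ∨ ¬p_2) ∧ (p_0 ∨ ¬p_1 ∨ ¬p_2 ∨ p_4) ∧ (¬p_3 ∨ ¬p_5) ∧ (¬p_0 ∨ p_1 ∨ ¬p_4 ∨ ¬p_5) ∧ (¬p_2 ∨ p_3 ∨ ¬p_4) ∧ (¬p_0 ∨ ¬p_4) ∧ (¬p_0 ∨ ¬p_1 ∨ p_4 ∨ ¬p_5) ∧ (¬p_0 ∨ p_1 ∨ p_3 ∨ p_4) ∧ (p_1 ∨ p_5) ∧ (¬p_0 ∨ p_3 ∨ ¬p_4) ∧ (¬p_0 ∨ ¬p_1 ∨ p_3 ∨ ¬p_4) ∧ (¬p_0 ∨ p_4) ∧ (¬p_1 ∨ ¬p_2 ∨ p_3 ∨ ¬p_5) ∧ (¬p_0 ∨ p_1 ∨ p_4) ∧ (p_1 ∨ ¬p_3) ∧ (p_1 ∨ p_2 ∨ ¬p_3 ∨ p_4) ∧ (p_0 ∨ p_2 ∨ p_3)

Unit clause (p_2) forces p_2 = True.
Try p_0 = True:
  (¬p_0 ∨ ¬p_1 ∨ ¬p_2) forces p_1 = False.
  (¬p_0 ∨ ¬p_4) forces p_4 = False.
  clause (¬p_0 ∨ p_4) is falsified — backtrack.
So p_0 = False.
Set p_1 = False.
  then (p_1 ∨ p_5) forces p_5 = True.
  then (p_1 ∨ ¬p_3) forces p_3 = False.
  then (¬p_2 ∨ p_3 ∨ ¬p_4) forces p_4 = False.
All clauses satisfied.

p_0=F, p_1=F, p_2=T, p_3=F, p_4=F, p_5=T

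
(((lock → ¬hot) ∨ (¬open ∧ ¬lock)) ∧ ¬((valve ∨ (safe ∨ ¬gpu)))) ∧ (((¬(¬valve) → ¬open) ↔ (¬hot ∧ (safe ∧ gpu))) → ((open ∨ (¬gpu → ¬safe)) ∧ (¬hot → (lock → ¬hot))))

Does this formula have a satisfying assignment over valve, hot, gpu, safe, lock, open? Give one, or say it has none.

valve: False, hot: True, gpu: True, safe: False, lock: False, open: False

  ((lock → ¬hot) ∨ (¬open ∧ ¬lock)) ∧ ¬((valve ∨ (safe ∨ ¬gpu))) = True
    (lock → ¬hot) ∨ (¬open ∧ ¬lock) = True
      lock → ¬hot = True
        ¬hot = False
      ¬open ∧ ¬lock = True
        ¬open = True
        ¬lock = True
    ¬((valve ∨ (safe ∨ ¬gpu))) = True
      valve ∨ (safe ∨ ¬gpu) = False
        safe ∨ ¬gpu = False
          ¬gpu = False
  ((¬(¬valve) → ¬open) ↔ (¬hot ∧ (safe ∧ gpu))) → ((open ∨ (¬gpu → ¬safe)) ∧ (¬hot → (lock → ¬hot))) = True
    (¬(¬valve) → ¬open) ↔ (¬hot ∧ (safe ∧ gpu)) = False
      ¬(¬valve) → ¬open = True
        ¬(¬valve) = False
          ¬valve = True
        ¬open = True
      ¬hot ∧ (safe ∧ gpu) = False
        ¬hot = False
        safe ∧ gpu = False
    (open ∨ (¬gpu → ¬safe)) ∧ (¬hot → (lock → ¬hot)) = True
      open ∨ (¬gpu → ¬safe) = True
        ¬gpu → ¬safe = True
          ¬gpu = False
          ¬safe = True
      ¬hot → (lock → ¬hot) = True
        ¬hot = False
        lock → ¬hot = True
          ¬hot = False
Both conjuncts True, so the formula holds.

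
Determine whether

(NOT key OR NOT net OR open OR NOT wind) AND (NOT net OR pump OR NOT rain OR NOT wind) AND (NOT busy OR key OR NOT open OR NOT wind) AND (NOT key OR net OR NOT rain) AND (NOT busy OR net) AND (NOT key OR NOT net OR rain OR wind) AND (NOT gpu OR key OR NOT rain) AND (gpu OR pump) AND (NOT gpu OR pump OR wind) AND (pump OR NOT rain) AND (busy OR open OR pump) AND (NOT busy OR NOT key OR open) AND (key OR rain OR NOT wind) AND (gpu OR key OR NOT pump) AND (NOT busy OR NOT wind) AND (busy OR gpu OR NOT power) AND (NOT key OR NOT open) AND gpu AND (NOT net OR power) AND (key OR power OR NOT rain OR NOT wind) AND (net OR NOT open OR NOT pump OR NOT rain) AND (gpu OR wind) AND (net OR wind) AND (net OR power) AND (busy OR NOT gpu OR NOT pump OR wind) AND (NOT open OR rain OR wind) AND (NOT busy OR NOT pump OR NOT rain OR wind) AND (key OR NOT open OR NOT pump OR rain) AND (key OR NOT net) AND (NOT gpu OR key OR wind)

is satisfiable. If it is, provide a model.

pump = True, open = False, key = True, power = True, gpu = True, net = False, busy = False, wind = True, rain = False

Unit clause (gpu) forces gpu = True.
Set pump = True.
Set open = False.
Try key = False:
  (NOT gpu OR key OR NOT rain) forces rain = False.
  (key OR rain OR NOT wind) forces wind = False.
  clause (NOT gpu OR key OR wind) is falsified — backtrack.
So key = True.
  then (NOT busy OR NOT key OR open) forces busy = False.
  then (busy OR NOT gpu OR NOT pump OR wind) forces wind = True.
  then (NOT key OR NOT net OR open OR NOT wind) forces net = False.
  then (NOT key OR net OR NOT rain) forces rain = False.
  then (net OR power) forces power = True.
All clauses satisfied.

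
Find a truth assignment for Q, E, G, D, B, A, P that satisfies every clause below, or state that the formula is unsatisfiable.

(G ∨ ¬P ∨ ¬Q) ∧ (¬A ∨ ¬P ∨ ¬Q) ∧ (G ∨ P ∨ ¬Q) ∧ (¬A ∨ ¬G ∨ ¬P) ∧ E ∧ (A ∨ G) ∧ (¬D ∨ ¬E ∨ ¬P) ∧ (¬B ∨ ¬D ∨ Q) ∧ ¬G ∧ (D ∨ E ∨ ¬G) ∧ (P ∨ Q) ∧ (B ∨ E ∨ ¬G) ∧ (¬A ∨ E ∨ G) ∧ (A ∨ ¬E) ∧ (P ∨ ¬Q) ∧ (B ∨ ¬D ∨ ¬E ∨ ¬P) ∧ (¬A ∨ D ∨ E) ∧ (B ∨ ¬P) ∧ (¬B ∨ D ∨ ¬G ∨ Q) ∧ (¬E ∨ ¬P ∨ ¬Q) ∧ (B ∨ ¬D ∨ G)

Q: False; E: True; G: False; D: False; B: True; A: True; P: True

Unit clause (E) forces E = True.
Unit clause (¬G) forces G = False.
In (A ∨ ¬E) only A is left, so A = True.
Try Q = True:
  (G ∨ ¬P ∨ ¬Q) forces P = False.
  clause (G ∨ P ∨ ¬Q) is falsified — backtrack.
So Q = False.
  then (P ∨ Q) forces P = True.
  then (B ∨ ¬P) forces B = True.
  then (¬D ∨ ¬E ∨ ¬P) forces D = False.
All clauses satisfied.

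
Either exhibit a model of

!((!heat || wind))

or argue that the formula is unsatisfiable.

heat=T, wind=F

  !((!heat || wind)) = True
    !heat || wind = False
      !heat = False
The formula evaluates to True.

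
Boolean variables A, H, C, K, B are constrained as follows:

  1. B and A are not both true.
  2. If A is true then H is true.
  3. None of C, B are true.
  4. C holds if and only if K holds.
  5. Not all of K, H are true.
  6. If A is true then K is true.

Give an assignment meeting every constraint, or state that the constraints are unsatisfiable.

A: False, H: True, C: False, K: False, B: False

  (1) B=F, A=F — not both ✓
  (2) A=F ⇒ H: vacuous ✓
  (3) {C, B}: 0 true — none ✓
  (4) C=F, K=F — same ✓
  (5) {K, H}: 1/2 true — not all ✓
  (6) A=F ⇒ K: vacuous ✓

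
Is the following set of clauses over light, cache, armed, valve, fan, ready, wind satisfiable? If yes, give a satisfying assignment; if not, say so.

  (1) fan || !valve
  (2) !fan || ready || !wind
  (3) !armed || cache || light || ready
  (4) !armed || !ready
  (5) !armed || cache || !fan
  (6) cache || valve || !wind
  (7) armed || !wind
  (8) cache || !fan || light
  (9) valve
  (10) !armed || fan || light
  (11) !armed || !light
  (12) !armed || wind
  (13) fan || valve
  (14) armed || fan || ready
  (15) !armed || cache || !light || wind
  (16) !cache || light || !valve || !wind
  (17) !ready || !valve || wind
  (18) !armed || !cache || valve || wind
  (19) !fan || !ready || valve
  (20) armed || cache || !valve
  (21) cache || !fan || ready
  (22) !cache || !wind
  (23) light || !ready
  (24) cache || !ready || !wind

Unit clause (valve) forces valve = True.
In (fan || !valve) only fan is left, so fan = True.
Set light = False.
  then (cache || !fan || light) forces cache = True.
  then (!cache || light || !valve || !wind) forces wind = False.
  then (!ready || !valve || wind) forces ready = False.
  then (!armed || wind) forces armed = False.
All clauses satisfied.

light = False; cache = True; armed = False; valve = True; fan = True; ready = False; wind = False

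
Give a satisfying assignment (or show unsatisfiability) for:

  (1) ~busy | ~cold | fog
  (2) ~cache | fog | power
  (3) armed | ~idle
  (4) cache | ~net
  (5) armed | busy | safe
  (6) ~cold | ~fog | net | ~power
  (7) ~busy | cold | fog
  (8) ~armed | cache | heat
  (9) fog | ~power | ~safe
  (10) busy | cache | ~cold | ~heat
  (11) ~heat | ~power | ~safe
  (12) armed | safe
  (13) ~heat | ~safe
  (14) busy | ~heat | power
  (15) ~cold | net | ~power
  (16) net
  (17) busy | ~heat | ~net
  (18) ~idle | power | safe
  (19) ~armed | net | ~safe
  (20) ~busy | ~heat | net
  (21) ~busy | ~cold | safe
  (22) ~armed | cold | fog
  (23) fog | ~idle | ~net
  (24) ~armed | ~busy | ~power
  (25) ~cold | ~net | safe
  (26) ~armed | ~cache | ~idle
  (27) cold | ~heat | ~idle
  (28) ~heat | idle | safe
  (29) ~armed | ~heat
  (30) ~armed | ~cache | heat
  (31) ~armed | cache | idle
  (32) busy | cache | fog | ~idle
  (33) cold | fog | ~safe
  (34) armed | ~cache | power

heat = False, safe = True, fog = True, armed = False, cache = True, power = True, busy = True, net = True, idle = False, cold = False

Unit clause (net) forces net = True.
In (cache | ~net) only cache is left, so cache = True.
Try heat = True:
  (~heat | ~safe) forces safe = False.
  (armed | safe) forces armed = True.
  clause (~armed | ~heat) is falsified — backtrack.
So heat = False.
  then (~armed | ~cache | heat) forces armed = False.
  then (armed | ~cache | power) forces power = True.
  then (armed | ~idle) forces idle = False.
  then (armed | safe) forces safe = True.
  then (fog | ~power | ~safe) forces fog = True.
Set busy = True.
Set cold = False.
All clauses satisfied.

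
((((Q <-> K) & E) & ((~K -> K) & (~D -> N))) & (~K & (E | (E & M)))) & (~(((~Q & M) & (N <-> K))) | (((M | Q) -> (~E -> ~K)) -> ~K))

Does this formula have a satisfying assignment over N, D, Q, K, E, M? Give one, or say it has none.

Case K = True: the conjunct ~K is False.
Case K = False: the conjunct ~K -> K becomes ~False -> False = False.
Both cases fail — unsatisfiable.

Unsatisfiable — no assignment works.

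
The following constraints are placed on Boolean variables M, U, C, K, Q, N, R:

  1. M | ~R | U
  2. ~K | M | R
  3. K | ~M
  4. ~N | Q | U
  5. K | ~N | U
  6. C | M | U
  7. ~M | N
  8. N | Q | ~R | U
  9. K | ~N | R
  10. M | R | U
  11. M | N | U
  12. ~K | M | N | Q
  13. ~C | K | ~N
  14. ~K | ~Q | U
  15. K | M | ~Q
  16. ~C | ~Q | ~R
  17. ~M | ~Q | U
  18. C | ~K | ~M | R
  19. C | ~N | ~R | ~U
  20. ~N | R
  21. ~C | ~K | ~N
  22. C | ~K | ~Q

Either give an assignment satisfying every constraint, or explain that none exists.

Set M = False.
Try U = False:
  (M | ~R | U) forces R = False.
  clause (M | R | U) is falsified — backtrack.
So U = True.
Set C = False.
Set K = False.
  then (K | M | ~Q) forces Q = False.
Set N = False.
Set R = True.
All clauses satisfied.

M: False, U: True, C: False, K: False, Q: False, N: False, R: True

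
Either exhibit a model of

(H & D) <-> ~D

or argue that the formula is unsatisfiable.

D = True, H = False

  (H & D) <-> ~D = True
    H & D = False
    ~D = False
The formula evaluates to True.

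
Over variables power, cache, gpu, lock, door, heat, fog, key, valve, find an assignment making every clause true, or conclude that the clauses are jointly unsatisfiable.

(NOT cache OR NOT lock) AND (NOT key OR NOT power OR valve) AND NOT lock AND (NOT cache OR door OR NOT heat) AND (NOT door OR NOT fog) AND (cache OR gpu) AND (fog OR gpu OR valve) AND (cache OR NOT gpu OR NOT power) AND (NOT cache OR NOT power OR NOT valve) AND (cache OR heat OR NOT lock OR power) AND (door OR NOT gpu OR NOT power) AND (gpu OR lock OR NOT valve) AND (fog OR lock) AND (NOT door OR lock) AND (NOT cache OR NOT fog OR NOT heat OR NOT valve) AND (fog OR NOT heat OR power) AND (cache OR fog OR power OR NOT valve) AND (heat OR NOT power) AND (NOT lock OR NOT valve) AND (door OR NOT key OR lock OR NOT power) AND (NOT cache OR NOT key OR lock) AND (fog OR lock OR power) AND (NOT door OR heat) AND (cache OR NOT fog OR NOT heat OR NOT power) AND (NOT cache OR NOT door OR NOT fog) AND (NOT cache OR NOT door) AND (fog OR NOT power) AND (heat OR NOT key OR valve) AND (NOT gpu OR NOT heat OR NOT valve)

power = False; cache = True; gpu = True; lock = False; door = False; heat = False; fog = True; key = False; valve = False

Unit clause (NOT lock) forces lock = False.
In (fog OR lock) only fog is left, so fog = True.
In (NOT door OR lock) only NOT door is left, so door = False.
Try power = True:
  (door OR NOT gpu OR NOT power) forces gpu = False.
  (cache OR gpu) forces cache = True.
  (NOT cache OR door OR NOT heat) forces heat = False.
  clause (heat OR NOT power) is falsified — backtrack.
So power = False.
Set cache = True.
  then (NOT cache OR door OR NOT heat) forces heat = False.
  then (NOT cache OR NOT key OR lock) forces key = False.
Set gpu = True.
Set valve = False.
All clauses satisfied.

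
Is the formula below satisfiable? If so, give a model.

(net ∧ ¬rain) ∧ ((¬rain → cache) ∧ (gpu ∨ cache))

cache=T, gpu=T, rain=F, net=T

  net ∧ ¬rain = True
    ¬rain = True
  (¬rain → cache) ∧ (gpu ∨ cache) = True
    ¬rain → cache = True
      ¬rain = True
    gpu ∨ cache = True
Both conjuncts True, so the formula holds.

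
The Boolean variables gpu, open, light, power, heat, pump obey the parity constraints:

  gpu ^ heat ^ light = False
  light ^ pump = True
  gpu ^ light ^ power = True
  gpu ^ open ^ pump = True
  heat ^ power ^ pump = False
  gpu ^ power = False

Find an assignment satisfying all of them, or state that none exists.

The formula is unsatisfiable.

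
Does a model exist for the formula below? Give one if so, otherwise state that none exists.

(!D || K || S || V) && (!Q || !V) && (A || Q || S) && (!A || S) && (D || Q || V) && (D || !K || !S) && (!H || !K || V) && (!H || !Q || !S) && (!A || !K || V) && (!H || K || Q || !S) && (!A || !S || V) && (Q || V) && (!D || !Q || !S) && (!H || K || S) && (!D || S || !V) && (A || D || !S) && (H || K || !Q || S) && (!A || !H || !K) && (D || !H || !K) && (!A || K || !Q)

Q: False, H: False, A: True, D: True, V: True, K: False, S: True

Set Q = False.
  then (Q || V) forces V = True.
Set H = False.
Set A = True.
  then (!A || S) forces S = True.
Set D = True.
Set K = False.
All clauses satisfied.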